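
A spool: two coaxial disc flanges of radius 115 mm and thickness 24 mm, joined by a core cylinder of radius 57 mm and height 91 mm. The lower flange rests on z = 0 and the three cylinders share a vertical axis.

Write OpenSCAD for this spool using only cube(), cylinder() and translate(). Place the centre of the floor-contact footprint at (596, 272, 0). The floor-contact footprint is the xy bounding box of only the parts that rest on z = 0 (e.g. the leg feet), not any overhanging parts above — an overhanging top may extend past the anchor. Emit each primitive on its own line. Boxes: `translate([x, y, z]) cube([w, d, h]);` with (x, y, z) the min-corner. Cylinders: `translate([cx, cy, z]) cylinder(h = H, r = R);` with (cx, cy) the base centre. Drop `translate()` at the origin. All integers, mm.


translate([596, 272, 0]) cylinder(h = 24, r = 115);
translate([596, 272, 24]) cylinder(h = 91, r = 57);
translate([596, 272, 115]) cylinder(h = 24, r = 115);


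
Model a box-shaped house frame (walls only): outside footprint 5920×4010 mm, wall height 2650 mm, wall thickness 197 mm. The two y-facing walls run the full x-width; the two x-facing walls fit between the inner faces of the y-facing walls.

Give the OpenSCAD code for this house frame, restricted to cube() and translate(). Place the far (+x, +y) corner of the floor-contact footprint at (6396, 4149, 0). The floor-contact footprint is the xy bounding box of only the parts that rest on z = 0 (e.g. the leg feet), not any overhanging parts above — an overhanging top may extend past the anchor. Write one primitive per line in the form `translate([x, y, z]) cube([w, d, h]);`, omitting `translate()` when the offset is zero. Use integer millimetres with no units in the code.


translate([476, 139, 0]) cube([5920, 197, 2650]);
translate([476, 3952, 0]) cube([5920, 197, 2650]);
translate([476, 336, 0]) cube([197, 3616, 2650]);
translate([6199, 336, 0]) cube([197, 3616, 2650]);


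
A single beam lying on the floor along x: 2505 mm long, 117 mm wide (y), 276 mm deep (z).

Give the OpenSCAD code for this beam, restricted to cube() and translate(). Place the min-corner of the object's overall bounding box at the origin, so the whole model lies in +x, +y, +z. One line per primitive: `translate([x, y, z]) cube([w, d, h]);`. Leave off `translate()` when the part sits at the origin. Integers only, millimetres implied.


cube([2505, 117, 276]);


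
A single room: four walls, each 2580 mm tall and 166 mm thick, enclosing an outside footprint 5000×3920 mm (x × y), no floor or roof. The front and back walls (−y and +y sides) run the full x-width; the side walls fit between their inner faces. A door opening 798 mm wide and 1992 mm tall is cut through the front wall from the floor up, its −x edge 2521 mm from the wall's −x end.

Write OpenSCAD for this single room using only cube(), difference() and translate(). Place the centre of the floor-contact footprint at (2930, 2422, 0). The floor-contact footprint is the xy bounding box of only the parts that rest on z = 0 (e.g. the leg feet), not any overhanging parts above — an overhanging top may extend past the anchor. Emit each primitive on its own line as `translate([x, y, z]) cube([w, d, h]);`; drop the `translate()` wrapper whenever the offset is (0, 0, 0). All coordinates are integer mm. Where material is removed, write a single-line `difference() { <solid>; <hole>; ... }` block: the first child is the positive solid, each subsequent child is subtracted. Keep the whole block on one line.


difference() { translate([430, 462, 0]) cube([5000, 166, 2580]); translate([2951, 462, 0]) cube([798, 166, 1992]); }
translate([430, 4216, 0]) cube([5000, 166, 2580]);
translate([430, 628, 0]) cube([166, 3588, 2580]);
translate([5264, 628, 0]) cube([166, 3588, 2580]);


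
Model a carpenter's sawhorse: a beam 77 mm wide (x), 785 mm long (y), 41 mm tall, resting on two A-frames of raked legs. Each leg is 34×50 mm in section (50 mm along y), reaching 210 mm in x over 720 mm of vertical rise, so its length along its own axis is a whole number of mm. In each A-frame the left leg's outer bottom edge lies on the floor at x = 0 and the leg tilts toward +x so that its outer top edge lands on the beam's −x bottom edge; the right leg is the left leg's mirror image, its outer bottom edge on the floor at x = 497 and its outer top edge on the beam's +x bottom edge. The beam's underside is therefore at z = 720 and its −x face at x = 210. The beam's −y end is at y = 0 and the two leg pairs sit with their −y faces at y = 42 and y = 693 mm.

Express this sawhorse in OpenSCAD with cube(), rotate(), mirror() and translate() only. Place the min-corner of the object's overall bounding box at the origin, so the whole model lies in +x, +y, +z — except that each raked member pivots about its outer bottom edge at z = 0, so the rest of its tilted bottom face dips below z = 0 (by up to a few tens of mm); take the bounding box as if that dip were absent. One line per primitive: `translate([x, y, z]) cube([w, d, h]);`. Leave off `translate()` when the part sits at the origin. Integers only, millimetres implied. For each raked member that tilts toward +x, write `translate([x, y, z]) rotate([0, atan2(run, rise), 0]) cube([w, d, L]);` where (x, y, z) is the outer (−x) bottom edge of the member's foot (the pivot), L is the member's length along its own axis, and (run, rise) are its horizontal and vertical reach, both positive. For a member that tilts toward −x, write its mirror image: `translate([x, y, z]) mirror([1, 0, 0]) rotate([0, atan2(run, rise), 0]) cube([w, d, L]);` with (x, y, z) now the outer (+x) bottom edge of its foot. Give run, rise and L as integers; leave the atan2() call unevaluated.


// leg length = √(210² + 720²) = 750
// right-leg outer foot x = 2·210 + 77 = 497
// beam min-corner = (210, 0, 720)
translate([210, 0, 720]) cube([77, 785, 41]);
translate([0, 42, 0]) rotate([0, atan2(210, 720), 0]) cube([34, 50, 750]);
translate([497, 42, 0]) mirror([1, 0, 0]) rotate([0, atan2(210, 720), 0]) cube([34, 50, 750]);
translate([0, 693, 0]) rotate([0, atan2(210, 720), 0]) cube([34, 50, 750]);
translate([497, 693, 0]) mirror([1, 0, 0]) rotate([0, atan2(210, 720), 0]) cube([34, 50, 750]);


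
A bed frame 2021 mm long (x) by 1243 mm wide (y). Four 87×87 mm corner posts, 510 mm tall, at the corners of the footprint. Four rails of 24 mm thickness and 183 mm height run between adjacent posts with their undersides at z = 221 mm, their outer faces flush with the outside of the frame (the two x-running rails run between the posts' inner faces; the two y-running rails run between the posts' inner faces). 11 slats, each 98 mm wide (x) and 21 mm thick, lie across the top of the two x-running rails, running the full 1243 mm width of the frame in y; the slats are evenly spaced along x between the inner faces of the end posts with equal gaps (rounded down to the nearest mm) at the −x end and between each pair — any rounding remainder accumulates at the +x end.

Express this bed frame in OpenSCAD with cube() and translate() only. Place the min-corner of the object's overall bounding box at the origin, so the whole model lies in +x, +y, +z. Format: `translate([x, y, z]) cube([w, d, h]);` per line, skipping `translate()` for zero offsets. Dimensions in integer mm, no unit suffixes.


cube([87, 87, 510]);
translate([0, 1156, 0]) cube([87, 87, 510]);
translate([1934, 0, 0]) cube([87, 87, 510]);
translate([1934, 1156, 0]) cube([87, 87, 510]);
translate([87, 0, 221]) cube([1847, 24, 183]);
translate([87, 1219, 221]) cube([1847, 24, 183]);
translate([0, 87, 221]) cube([24, 1069, 183]);
translate([1997, 87, 221]) cube([24, 1069, 183]);
translate([151, 0, 404]) cube([98, 1243, 21]);
translate([313, 0, 404]) cube([98, 1243, 21]);
translate([475, 0, 404]) cube([98, 1243, 21]);
translate([637, 0, 404]) cube([98, 1243, 21]);
translate([799, 0, 404]) cube([98, 1243, 21]);
translate([961, 0, 404]) cube([98, 1243, 21]);
translate([1123, 0, 404]) cube([98, 1243, 21]);
translate([1285, 0, 404]) cube([98, 1243, 21]);
translate([1447, 0, 404]) cube([98, 1243, 21]);
translate([1609, 0, 404]) cube([98, 1243, 21]);
translate([1771, 0, 404]) cube([98, 1243, 21]);


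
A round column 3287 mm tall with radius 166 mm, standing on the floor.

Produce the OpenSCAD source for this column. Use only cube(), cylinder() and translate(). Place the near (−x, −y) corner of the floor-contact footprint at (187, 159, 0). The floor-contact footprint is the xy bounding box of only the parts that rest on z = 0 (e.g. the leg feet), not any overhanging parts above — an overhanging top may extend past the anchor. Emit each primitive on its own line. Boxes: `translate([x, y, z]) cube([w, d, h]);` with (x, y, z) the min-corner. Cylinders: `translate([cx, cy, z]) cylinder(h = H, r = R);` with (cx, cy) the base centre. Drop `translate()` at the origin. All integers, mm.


translate([353, 325, 0]) cylinder(h = 3287, r = 166);


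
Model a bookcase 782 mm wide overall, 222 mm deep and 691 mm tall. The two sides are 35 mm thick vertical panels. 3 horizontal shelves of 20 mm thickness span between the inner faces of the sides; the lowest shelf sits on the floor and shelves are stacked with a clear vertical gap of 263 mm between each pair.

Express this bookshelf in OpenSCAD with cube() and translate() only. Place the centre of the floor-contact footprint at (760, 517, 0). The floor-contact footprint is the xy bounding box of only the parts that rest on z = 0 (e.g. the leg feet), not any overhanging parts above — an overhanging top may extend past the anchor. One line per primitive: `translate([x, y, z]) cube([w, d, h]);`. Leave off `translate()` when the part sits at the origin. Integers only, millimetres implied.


translate([369, 406, 0]) cube([35, 222, 691]);
translate([1116, 406, 0]) cube([35, 222, 691]);
translate([404, 406, 0]) cube([712, 222, 20]);
translate([404, 406, 283]) cube([712, 222, 20]);
translate([404, 406, 566]) cube([712, 222, 20]);


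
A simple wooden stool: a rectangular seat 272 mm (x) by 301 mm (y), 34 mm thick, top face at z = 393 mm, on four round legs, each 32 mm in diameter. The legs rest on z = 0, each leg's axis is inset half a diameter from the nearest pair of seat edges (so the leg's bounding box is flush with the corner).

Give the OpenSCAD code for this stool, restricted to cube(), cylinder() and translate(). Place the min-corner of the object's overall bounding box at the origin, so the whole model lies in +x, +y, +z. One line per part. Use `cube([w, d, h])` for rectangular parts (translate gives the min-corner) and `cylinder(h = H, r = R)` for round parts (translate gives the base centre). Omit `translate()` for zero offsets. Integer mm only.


translate([0, 0, 359]) cube([272, 301, 34]);
translate([16, 16, 0]) cylinder(h = 359, r = 16);
translate([256, 16, 0]) cylinder(h = 359, r = 16);
translate([16, 285, 0]) cylinder(h = 359, r = 16);
translate([256, 285, 0]) cylinder(h = 359, r = 16);


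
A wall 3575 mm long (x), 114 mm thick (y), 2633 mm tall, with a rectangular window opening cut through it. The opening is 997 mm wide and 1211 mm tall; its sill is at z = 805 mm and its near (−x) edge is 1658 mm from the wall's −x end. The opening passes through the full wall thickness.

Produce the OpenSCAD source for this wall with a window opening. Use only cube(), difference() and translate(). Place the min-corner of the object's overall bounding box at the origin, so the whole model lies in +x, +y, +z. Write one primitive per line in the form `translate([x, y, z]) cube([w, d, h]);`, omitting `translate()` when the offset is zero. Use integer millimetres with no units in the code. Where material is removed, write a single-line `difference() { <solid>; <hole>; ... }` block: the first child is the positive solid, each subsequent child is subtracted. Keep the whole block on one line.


difference() { cube([3575, 114, 2633]); translate([1658, 0, 805]) cube([997, 114, 1211]); }


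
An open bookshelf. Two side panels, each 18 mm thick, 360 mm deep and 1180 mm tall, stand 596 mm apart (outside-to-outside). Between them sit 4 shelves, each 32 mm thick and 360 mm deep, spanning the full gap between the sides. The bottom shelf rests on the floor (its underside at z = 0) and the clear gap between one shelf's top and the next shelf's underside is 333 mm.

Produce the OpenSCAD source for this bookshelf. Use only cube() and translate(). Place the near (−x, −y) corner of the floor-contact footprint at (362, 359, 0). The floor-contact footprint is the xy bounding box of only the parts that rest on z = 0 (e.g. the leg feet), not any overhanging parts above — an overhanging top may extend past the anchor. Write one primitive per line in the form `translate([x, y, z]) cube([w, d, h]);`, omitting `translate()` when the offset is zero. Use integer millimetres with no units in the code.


translate([362, 359, 0]) cube([18, 360, 1180]);
translate([940, 359, 0]) cube([18, 360, 1180]);
translate([380, 359, 0]) cube([560, 360, 32]);
translate([380, 359, 365]) cube([560, 360, 32]);
translate([380, 359, 730]) cube([560, 360, 32]);
translate([380, 359, 1095]) cube([560, 360, 32]);


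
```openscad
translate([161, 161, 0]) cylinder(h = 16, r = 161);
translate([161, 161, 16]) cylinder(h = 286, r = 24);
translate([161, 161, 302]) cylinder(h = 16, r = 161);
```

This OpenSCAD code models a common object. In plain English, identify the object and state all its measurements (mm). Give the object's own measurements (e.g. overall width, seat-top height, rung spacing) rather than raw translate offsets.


A spool: two coaxial disc flanges of radius 161 mm and thickness 16 mm, joined by a core cylinder of radius 24 mm and height 286 mm. The lower flange rests on z = 0 and the three cylinders share a vertical axis.


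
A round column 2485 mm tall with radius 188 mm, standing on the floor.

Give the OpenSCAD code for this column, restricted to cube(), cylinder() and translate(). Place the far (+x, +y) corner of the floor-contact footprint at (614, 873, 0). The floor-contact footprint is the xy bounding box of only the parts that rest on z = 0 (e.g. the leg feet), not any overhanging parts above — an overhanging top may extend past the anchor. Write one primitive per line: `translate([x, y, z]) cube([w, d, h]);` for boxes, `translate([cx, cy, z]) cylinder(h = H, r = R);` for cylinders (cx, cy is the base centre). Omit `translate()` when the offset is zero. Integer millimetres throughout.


translate([426, 685, 0]) cylinder(h = 2485, r = 188);


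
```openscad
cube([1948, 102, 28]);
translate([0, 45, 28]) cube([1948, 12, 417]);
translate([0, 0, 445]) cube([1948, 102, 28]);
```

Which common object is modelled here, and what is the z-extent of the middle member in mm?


An I-beam. The web height is 417 mm.

Two wide flanges with a thin centred web — an I-beam. Overall 473 mm minus two 28 mm flanges gives a web of 473 − 2·28 = 417 mm.


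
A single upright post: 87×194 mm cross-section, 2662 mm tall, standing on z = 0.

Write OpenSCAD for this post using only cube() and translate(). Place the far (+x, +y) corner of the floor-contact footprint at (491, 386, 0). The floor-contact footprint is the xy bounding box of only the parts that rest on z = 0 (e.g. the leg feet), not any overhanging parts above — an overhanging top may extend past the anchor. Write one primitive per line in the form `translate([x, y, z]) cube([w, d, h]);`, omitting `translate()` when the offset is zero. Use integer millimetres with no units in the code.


translate([404, 192, 0]) cube([87, 194, 2662]);


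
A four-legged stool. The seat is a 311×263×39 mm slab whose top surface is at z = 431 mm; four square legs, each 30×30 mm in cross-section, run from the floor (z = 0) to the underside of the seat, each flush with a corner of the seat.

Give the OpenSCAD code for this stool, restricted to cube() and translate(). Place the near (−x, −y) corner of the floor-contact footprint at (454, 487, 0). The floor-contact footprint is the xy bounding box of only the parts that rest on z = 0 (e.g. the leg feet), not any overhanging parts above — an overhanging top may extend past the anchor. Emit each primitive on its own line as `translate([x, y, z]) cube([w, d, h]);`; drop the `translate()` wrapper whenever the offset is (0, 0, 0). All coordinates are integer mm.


translate([454, 487, 392]) cube([311, 263, 39]);
translate([454, 487, 0]) cube([30, 30, 392]);
translate([735, 487, 0]) cube([30, 30, 392]);
translate([454, 720, 0]) cube([30, 30, 392]);
translate([735, 720, 0]) cube([30, 30, 392]);


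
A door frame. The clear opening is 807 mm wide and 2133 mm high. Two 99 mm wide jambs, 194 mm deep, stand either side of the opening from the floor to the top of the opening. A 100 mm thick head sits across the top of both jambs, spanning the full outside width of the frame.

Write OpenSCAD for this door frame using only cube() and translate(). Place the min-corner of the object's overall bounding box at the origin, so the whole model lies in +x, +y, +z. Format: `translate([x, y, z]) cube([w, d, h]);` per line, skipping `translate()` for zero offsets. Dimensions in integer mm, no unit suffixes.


cube([99, 194, 2133]);
translate([906, 0, 0]) cube([99, 194, 2133]);
translate([0, 0, 2133]) cube([1005, 194, 100]);


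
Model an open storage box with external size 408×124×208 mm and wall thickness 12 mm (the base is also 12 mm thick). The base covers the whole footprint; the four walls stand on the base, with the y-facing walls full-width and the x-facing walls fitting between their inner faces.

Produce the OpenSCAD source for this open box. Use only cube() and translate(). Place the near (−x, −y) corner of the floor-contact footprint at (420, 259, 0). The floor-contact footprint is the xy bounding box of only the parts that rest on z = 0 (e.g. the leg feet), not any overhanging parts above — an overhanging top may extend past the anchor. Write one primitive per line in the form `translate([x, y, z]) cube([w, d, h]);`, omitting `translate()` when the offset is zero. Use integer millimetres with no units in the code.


translate([420, 259, 0]) cube([408, 124, 12]);
translate([420, 259, 12]) cube([408, 12, 196]);
translate([420, 371, 12]) cube([408, 12, 196]);
translate([420, 271, 12]) cube([12, 100, 196]);
translate([816, 271, 12]) cube([12, 100, 196]);


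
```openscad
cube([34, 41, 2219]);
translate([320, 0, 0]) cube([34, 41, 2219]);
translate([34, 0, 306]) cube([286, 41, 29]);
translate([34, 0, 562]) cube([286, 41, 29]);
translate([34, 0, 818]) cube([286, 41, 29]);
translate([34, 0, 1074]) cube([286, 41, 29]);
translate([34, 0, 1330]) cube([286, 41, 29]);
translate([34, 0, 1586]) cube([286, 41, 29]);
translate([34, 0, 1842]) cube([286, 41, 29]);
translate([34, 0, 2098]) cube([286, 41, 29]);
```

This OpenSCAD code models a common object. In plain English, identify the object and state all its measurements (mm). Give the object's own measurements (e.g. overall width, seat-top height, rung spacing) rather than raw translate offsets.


A straight ladder. Two 34×41 mm vertical rails, 2219 mm tall, stand 354 mm apart (outside-to-outside) with their front faces coplanar on the −y side. 8 rungs, each 41 mm deep and 29 mm tall, span between the inner faces of the rails, front faces flush with the rails. The lowest rung's underside is at z = 306 mm and rungs are spaced 256 mm apart (underside to underside).


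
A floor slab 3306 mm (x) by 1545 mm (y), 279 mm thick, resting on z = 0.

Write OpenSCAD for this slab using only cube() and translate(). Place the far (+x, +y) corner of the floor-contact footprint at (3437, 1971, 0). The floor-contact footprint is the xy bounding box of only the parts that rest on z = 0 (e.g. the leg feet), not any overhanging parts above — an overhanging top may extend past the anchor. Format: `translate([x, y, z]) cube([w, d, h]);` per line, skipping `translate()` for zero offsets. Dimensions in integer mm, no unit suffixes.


translate([131, 426, 0]) cube([3306, 1545, 279]);


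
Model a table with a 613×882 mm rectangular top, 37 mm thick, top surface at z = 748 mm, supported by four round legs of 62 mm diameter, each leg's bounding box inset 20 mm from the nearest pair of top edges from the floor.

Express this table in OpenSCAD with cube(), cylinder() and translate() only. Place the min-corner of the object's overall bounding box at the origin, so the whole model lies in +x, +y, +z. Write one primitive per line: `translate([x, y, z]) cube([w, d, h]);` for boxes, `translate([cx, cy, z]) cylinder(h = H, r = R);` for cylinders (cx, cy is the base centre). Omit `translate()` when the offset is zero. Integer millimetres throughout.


translate([0, 0, 711]) cube([613, 882, 37]);
translate([51, 51, 0]) cylinder(h = 711, r = 31);
translate([562, 51, 0]) cylinder(h = 711, r = 31);
translate([51, 831, 0]) cylinder(h = 711, r = 31);
translate([562, 831, 0]) cylinder(h = 711, r = 31);


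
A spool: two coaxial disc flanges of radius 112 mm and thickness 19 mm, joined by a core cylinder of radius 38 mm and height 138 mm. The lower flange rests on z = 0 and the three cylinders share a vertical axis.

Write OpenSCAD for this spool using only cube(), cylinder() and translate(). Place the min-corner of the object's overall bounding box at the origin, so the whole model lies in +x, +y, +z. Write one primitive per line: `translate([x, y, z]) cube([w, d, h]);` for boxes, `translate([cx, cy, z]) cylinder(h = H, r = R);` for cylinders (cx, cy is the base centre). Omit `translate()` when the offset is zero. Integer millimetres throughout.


translate([112, 112, 0]) cylinder(h = 19, r = 112);
translate([112, 112, 19]) cylinder(h = 138, r = 38);
translate([112, 112, 157]) cylinder(h = 19, r = 112);


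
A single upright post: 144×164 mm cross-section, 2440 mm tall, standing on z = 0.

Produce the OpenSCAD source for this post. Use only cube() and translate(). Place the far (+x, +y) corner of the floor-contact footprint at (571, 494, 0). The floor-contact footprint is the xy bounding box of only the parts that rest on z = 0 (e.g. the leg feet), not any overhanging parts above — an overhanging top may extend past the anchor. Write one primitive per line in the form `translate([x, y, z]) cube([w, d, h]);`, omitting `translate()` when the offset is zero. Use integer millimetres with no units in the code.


translate([427, 330, 0]) cube([144, 164, 2440]);


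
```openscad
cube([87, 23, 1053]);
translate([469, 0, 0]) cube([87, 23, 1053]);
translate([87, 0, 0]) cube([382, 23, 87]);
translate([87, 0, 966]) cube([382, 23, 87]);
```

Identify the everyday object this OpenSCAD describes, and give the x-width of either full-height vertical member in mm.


A picture frame. The border width is 87 mm.

Four thin pieces enclosing a rectangular opening — a picture frame. The two full-height stiles are 1053 mm tall; the top rail sits at z = 966 and is 87 mm tall, so the border above the opening is 1053 − 966 = 87 mm, matching the stile x-width.


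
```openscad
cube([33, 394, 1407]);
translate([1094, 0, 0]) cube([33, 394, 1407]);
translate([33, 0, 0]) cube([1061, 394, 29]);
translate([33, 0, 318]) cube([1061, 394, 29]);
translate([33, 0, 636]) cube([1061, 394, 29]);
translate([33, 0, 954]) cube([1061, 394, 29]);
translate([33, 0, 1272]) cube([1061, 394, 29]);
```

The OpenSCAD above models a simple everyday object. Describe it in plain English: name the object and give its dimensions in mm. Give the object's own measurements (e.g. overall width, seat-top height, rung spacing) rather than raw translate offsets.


An open bookshelf. Two side panels, each 33 mm thick, 394 mm deep and 1407 mm tall, stand 1127 mm apart (outside-to-outside). Between them sit 5 shelves, each 29 mm thick and 394 mm deep, spanning the full gap between the sides. The bottom shelf rests on the floor (its underside at z = 0) and the clear gap between one shelf's top and the next shelf's underside is 289 mm.


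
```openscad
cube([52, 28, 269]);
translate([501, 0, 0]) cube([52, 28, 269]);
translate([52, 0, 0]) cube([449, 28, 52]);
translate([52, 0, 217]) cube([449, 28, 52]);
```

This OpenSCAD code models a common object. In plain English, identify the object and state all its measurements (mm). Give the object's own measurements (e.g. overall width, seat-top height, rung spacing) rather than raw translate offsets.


A rectangular picture frame lying in the x–z plane (depth along y). The opening is 449 mm wide (x) by 165 mm tall (z), surrounded by a border 52 mm wide on all four sides. The frame is 28 mm deep and is made of two full-height vertical stiles with two horizontal rails fitted between them.


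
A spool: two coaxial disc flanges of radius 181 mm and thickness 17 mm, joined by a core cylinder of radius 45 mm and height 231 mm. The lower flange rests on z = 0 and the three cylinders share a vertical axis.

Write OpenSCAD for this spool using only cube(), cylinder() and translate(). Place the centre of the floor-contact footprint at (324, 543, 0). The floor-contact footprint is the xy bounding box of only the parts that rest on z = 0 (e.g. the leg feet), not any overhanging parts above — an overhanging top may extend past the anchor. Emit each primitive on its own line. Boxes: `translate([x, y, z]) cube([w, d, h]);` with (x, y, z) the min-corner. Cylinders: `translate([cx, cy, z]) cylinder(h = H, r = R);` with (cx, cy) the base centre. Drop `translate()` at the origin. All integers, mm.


translate([324, 543, 0]) cylinder(h = 17, r = 181);
translate([324, 543, 17]) cylinder(h = 231, r = 45);
translate([324, 543, 248]) cylinder(h = 17, r = 181);


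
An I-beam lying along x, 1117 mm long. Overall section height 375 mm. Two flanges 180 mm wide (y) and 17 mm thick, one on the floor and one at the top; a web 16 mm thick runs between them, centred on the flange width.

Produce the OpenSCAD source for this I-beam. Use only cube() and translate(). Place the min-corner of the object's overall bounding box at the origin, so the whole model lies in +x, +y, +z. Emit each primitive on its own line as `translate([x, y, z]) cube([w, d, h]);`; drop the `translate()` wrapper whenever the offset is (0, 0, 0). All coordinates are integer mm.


cube([1117, 180, 17]);
translate([0, 82, 17]) cube([1117, 16, 341]);
translate([0, 0, 358]) cube([1117, 180, 17]);


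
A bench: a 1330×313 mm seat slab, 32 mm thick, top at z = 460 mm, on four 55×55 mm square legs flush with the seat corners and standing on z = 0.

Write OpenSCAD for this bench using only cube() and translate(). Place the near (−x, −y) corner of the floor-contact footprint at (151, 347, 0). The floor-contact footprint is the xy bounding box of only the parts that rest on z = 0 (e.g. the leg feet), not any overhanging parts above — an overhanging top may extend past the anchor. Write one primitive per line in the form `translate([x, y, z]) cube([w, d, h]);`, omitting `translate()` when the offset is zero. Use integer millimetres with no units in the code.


translate([151, 347, 428]) cube([1330, 313, 32]);
translate([151, 347, 0]) cube([55, 55, 428]);
translate([151, 605, 0]) cube([55, 55, 428]);
translate([1426, 347, 0]) cube([55, 55, 428]);
translate([1426, 605, 0]) cube([55, 55, 428]);


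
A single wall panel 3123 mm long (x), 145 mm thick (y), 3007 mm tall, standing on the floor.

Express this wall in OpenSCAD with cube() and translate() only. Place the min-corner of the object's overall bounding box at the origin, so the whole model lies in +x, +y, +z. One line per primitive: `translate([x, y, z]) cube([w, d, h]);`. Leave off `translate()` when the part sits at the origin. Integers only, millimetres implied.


cube([3123, 145, 3007]);


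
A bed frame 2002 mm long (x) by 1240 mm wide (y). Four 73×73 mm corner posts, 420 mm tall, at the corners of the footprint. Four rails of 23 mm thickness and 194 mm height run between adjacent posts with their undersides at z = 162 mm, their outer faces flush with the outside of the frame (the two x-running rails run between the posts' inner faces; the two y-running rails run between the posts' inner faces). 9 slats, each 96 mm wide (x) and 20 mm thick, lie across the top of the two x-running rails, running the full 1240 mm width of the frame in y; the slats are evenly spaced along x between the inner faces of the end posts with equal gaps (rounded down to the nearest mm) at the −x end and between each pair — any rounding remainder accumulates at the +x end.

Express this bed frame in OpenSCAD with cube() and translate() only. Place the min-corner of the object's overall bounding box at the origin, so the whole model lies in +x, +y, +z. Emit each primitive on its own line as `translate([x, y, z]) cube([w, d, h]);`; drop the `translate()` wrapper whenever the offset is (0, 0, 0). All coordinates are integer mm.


// slat z = rail_z + rail_h = 162 + 194 = 356
// slat gap = ⌊(1856 − 9·96) / 10⌋ = 99
cube([73, 73, 420]);
translate([0, 1167, 0]) cube([73, 73, 420]);
translate([1929, 0, 0]) cube([73, 73, 420]);
translate([1929, 1167, 0]) cube([73, 73, 420]);
translate([73, 0, 162]) cube([1856, 23, 194]);
translate([73, 1217, 162]) cube([1856, 23, 194]);
translate([0, 73, 162]) cube([23, 1094, 194]);
translate([1979, 73, 162]) cube([23, 1094, 194]);
translate([172, 0, 356]) cube([96, 1240, 20]);
translate([367, 0, 356]) cube([96, 1240, 20]);
translate([562, 0, 356]) cube([96, 1240, 20]);
translate([757, 0, 356]) cube([96, 1240, 20]);
translate([952, 0, 356]) cube([96, 1240, 20]);
translate([1147, 0, 356]) cube([96, 1240, 20]);
translate([1342, 0, 356]) cube([96, 1240, 20]);
translate([1537, 0, 356]) cube([96, 1240, 20]);
translate([1732, 0, 356]) cube([96, 1240, 20]);


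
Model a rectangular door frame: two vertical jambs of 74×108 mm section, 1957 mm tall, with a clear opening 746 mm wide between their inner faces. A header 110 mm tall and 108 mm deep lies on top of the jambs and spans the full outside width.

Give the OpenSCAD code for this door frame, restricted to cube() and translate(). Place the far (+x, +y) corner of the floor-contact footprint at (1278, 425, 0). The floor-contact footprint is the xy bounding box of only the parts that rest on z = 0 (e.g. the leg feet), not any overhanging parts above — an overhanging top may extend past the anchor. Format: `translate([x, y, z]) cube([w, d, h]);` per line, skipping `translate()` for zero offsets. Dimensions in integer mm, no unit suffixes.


translate([384, 317, 0]) cube([74, 108, 1957]);
translate([1204, 317, 0]) cube([74, 108, 1957]);
translate([384, 317, 1957]) cube([894, 108, 110]);


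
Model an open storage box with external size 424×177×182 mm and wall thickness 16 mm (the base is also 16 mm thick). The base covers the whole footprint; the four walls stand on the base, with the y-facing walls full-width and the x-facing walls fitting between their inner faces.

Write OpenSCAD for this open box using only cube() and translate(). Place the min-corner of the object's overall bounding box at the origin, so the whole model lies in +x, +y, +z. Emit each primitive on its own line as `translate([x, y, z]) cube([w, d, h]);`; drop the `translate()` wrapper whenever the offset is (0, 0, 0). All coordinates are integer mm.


cube([424, 177, 16]);
translate([0, 0, 16]) cube([424, 16, 166]);
translate([0, 161, 16]) cube([424, 16, 166]);
translate([0, 16, 16]) cube([16, 145, 166]);
translate([408, 16, 16]) cube([16, 145, 166]);


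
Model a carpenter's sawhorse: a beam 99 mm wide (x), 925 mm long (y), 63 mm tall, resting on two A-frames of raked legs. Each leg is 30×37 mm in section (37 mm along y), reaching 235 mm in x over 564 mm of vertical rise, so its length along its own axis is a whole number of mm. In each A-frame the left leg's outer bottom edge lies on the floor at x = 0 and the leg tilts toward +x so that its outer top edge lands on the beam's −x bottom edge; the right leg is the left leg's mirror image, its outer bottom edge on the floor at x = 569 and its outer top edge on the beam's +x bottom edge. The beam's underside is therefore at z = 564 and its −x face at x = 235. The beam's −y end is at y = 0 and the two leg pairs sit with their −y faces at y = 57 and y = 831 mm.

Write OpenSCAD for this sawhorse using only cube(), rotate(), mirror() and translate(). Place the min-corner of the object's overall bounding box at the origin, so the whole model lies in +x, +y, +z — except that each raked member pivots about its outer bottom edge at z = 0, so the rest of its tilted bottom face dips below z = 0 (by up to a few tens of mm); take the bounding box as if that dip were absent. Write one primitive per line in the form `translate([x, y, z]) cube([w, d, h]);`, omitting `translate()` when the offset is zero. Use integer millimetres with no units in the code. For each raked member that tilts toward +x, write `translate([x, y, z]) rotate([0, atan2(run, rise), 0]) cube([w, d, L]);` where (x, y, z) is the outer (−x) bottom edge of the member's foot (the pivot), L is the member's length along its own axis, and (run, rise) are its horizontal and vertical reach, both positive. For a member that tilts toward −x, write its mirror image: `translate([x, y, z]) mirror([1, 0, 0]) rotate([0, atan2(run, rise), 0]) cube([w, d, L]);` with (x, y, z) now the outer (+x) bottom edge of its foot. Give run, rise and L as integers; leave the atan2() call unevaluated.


translate([235, 0, 564]) cube([99, 925, 63]);
translate([0, 57, 0]) rotate([0, atan2(235, 564), 0]) cube([30, 37, 611]);
translate([569, 57, 0]) mirror([1, 0, 0]) rotate([0, atan2(235, 564), 0]) cube([30, 37, 611]);
translate([0, 831, 0]) rotate([0, atan2(235, 564), 0]) cube([30, 37, 611]);
translate([569, 831, 0]) mirror([1, 0, 0]) rotate([0, atan2(235, 564), 0]) cube([30, 37, 611]);


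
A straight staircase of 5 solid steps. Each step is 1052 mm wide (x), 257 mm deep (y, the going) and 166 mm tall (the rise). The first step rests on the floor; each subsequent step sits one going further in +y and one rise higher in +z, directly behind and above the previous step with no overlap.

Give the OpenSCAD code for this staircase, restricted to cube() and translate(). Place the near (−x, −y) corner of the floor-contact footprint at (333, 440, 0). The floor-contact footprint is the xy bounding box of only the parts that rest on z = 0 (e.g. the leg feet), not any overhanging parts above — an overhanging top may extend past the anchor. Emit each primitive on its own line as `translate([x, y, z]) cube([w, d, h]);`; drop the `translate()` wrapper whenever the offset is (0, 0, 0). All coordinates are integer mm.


translate([333, 440, 0]) cube([1052, 257, 166]);
translate([333, 697, 166]) cube([1052, 257, 166]);
translate([333, 954, 332]) cube([1052, 257, 166]);
translate([333, 1211, 498]) cube([1052, 257, 166]);
translate([333, 1468, 664]) cube([1052, 257, 166]);


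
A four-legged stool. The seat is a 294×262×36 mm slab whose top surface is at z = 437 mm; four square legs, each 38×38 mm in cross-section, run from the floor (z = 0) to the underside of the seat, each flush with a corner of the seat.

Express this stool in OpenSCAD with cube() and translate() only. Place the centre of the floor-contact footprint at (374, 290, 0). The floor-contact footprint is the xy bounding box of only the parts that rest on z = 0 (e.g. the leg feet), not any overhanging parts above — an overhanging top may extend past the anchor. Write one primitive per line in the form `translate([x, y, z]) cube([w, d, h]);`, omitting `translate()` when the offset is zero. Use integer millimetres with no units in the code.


// leg_h = 437 - 36 = 401
translate([227, 159, 401]) cube([294, 262, 36]);
translate([227, 159, 0]) cube([38, 38, 401]);
translate([483, 159, 0]) cube([38, 38, 401]);
translate([227, 383, 0]) cube([38, 38, 401]);
translate([483, 383, 0]) cube([38, 38, 401]);


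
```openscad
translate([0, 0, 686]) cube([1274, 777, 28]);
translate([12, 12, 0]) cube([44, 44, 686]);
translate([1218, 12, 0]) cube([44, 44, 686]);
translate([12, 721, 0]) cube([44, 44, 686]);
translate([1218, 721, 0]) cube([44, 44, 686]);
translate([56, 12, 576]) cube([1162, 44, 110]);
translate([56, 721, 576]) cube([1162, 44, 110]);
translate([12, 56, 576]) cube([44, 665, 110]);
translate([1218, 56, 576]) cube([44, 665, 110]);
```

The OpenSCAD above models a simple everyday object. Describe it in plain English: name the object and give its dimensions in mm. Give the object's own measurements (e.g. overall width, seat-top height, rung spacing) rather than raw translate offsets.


A rectangular dining table. The top is 1274×777×28 mm with its upper surface at z = 714 mm. It stands on four 44×44 mm square legs, each inset 12 mm from the nearest pair of top edges, running from the floor to the underside of the top. Four apron rails, 44 mm thick and 110 mm tall, run between adjacent legs with their top edges flush with the underside of the top and their outer faces flush with the legs' outer faces.


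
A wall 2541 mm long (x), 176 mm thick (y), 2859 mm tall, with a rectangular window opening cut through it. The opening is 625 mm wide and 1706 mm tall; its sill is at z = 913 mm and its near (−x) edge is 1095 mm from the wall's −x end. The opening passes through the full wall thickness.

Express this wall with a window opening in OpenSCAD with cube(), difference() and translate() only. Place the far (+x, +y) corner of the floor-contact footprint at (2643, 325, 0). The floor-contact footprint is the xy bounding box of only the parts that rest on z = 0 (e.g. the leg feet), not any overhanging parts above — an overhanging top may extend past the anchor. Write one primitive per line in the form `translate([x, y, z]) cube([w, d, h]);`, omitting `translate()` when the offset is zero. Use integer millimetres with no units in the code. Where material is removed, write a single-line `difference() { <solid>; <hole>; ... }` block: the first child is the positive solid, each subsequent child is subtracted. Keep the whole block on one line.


difference() { translate([102, 149, 0]) cube([2541, 176, 2859]); translate([1197, 149, 913]) cube([625, 176, 1706]); }


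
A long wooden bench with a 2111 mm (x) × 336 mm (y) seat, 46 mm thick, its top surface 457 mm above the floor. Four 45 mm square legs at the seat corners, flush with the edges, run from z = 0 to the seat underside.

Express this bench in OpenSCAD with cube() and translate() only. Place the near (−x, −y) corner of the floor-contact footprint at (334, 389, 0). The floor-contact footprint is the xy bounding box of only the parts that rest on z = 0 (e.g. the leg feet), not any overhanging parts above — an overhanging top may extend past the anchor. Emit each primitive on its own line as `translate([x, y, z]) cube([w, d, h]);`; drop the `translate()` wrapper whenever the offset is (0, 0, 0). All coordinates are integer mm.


translate([334, 389, 411]) cube([2111, 336, 46]);
translate([334, 389, 0]) cube([45, 45, 411]);
translate([334, 680, 0]) cube([45, 45, 411]);
translate([2400, 389, 0]) cube([45, 45, 411]);
translate([2400, 680, 0]) cube([45, 45, 411]);


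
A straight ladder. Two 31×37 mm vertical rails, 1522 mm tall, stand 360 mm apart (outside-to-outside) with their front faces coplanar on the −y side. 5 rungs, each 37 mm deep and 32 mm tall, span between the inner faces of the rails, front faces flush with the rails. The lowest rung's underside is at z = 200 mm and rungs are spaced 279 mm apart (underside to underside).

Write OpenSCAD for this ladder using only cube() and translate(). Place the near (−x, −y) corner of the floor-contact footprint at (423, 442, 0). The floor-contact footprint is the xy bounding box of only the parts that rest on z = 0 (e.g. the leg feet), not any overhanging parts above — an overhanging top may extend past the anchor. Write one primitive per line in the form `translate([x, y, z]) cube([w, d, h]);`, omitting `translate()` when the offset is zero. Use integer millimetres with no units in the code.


translate([423, 442, 0]) cube([31, 37, 1522]);
translate([752, 442, 0]) cube([31, 37, 1522]);
translate([454, 442, 200]) cube([298, 37, 32]);
translate([454, 442, 479]) cube([298, 37, 32]);
translate([454, 442, 758]) cube([298, 37, 32]);
translate([454, 442, 1037]) cube([298, 37, 32]);
translate([454, 442, 1316]) cube([298, 37, 32]);
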